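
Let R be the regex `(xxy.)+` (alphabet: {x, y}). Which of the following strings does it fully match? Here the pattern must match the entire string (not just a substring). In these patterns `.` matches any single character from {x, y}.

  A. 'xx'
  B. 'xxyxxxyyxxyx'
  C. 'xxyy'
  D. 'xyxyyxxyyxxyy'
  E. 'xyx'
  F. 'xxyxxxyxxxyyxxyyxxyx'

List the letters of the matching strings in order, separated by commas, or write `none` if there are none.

B, C, F

A → no match — must start with 'xxy'
B → match
C → match
D → no match — must start with 'xxy'
E → no match — must start with 'xxy'
F → match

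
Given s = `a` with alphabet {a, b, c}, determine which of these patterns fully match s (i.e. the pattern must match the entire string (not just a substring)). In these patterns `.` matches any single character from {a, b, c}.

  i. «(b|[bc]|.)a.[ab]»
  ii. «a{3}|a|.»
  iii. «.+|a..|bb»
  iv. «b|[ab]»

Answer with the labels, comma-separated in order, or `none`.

ii, iii, iv

i → no match
ii → match
iii → match
iv → match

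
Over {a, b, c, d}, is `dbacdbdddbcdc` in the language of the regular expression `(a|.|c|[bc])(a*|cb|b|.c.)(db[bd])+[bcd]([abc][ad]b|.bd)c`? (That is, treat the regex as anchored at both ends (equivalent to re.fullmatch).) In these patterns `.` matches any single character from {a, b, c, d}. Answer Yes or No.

No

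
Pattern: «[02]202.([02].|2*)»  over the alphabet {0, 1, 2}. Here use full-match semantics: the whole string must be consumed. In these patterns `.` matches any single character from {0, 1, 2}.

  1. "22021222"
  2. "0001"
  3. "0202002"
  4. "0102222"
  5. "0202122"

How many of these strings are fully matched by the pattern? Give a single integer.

1 → match
2 → no match
3 → match
4 → no match
5 → match
Total matched: 3

3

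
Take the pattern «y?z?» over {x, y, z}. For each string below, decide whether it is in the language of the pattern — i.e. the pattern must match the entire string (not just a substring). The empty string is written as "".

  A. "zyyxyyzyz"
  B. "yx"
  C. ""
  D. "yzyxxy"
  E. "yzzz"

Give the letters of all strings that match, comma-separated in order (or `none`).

A → no match
B → no match
C → match
D → no match
E → no match

C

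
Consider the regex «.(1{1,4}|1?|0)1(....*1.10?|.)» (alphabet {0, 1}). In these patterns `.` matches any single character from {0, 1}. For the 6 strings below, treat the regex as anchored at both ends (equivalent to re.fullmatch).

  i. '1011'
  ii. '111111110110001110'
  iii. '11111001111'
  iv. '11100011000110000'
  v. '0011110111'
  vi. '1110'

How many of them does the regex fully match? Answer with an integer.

5

i. '1011' → match
ii → match
iii. '11111001111' → match
iv → no match
v. '0011110111' → match
vi. '1110' → match
Total matched: 5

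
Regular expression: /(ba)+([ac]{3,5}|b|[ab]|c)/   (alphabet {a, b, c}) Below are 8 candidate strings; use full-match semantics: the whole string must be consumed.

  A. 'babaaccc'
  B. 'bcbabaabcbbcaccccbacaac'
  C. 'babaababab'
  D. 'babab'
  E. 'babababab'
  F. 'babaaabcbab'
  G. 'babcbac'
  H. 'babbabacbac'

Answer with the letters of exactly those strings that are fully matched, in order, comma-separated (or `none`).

A, D, E

A → match
B → no match — must start with 'ba'
C → no match
D → match
E → match
F → no match
G → no match
H → no match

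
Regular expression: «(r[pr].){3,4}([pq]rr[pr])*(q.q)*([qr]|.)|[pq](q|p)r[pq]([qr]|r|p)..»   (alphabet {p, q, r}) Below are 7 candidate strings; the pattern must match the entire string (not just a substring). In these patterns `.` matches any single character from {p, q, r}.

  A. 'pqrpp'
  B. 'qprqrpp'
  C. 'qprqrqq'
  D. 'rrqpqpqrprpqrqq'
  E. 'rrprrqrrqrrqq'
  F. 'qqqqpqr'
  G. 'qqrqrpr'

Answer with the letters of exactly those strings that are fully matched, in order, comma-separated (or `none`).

A → no match
B → match
C → match
D → no match
E → match
F → no match
G → match

B, C, E, G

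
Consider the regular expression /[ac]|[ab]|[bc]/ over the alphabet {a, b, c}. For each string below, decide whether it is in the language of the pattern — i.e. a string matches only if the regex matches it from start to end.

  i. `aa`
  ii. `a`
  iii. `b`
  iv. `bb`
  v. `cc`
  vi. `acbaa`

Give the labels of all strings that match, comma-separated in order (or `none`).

i → no match
ii → match
iii → match
iv → no match
v → no match
vi → no match

ii, iii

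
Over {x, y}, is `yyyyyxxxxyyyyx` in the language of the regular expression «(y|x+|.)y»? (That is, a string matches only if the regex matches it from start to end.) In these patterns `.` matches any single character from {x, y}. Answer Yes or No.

No

Every match must end with `y`, but `yyyyyxxxxyyyyx` does not.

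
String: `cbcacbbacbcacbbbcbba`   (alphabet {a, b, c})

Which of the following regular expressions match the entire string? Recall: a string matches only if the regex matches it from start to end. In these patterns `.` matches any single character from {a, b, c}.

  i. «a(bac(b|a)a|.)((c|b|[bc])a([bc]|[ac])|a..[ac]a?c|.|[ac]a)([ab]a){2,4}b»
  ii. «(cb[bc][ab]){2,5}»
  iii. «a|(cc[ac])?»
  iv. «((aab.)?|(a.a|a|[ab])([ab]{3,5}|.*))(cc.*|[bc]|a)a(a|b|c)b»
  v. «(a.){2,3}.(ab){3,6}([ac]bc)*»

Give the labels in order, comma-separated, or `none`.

ii

i → no match — must start with `a`
ii → match
iii → no match
iv → no match — must end with `b`
v → no match — must start with `a`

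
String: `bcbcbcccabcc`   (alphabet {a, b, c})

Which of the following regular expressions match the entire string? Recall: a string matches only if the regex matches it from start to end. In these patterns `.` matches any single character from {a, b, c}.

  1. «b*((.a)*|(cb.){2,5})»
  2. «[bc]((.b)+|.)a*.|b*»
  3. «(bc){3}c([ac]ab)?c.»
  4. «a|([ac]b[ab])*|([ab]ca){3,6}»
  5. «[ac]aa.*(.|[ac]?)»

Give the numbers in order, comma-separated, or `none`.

3

1 → no match
2 → no match
3 → match
4 → no match
5 → no match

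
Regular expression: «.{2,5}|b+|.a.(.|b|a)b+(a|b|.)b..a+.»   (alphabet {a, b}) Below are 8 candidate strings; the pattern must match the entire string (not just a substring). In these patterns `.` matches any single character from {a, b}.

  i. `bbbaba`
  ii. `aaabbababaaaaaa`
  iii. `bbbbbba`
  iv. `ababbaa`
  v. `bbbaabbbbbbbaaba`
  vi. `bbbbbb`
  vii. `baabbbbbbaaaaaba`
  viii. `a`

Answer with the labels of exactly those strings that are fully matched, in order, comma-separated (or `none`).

i → no match
ii → match
iii → no match
iv → no match
v → no match
vi → match
vii → no match
viii → no match

ii, vi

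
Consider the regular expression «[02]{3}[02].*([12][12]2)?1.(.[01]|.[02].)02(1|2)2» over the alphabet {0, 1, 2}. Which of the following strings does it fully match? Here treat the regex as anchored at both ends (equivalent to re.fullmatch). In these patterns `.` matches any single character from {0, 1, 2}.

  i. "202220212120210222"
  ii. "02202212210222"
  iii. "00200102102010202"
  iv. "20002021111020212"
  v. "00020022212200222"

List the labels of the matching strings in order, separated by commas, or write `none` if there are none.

i, ii, iv, v

i → match
ii → match
iii → no match
iv → match
v → match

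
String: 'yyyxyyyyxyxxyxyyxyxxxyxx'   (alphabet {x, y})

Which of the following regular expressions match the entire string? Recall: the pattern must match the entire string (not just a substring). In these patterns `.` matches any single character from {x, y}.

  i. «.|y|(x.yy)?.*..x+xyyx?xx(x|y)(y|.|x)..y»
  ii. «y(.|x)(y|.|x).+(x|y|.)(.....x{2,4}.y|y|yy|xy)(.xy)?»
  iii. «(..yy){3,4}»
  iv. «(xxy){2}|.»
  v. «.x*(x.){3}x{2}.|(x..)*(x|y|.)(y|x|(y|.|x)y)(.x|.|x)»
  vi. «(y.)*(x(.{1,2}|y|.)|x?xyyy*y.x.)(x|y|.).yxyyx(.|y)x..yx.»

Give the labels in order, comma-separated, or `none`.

vi

i → no match
ii → no match
iii → no match — must end with 'yy'
iv → no match
v → no match
vi → match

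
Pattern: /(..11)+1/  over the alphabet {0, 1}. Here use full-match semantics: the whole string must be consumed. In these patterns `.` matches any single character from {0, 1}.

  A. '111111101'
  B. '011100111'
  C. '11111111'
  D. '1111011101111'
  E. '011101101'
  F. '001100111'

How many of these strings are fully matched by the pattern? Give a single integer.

A → no match — must end with '111'
B → match
C → no match
D → match
E → no match — must end with '111'
F → match
Total matched: 3

3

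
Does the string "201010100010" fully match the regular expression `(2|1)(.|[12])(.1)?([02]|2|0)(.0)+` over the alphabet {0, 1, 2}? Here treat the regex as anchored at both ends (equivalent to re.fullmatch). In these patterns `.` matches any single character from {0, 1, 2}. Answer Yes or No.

No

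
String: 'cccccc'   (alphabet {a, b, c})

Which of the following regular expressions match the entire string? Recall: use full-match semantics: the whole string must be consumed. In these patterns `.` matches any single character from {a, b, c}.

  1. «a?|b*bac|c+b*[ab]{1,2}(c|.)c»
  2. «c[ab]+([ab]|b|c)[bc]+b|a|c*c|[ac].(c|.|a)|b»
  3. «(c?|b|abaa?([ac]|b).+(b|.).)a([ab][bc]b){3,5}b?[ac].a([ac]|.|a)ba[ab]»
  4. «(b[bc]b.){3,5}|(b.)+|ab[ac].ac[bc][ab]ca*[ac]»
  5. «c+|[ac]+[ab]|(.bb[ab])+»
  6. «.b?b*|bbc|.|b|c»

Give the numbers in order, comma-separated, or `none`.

2, 5

1 → no match
2 → match
3 → no match
4 → no match
5 → match
6 → no match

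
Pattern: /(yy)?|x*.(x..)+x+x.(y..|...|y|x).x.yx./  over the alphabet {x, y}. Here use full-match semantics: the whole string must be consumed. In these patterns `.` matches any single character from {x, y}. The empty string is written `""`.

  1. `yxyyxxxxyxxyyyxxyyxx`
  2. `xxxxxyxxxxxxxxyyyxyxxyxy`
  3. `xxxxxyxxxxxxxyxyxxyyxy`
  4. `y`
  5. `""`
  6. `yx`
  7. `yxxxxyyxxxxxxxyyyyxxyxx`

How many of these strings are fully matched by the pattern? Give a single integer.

1 → no match
2 → match
3 → match
4 → no match
5 → match
6 → no match
7 → match
Total matched: 4

4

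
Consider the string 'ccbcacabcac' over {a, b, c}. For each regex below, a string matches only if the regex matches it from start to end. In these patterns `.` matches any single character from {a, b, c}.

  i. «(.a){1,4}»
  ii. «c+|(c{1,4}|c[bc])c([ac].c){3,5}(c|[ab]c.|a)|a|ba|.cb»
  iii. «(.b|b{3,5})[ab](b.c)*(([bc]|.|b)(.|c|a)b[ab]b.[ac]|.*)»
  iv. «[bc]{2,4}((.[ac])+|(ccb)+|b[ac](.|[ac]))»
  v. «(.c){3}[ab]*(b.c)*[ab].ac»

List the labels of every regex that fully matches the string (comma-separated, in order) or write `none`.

iv, v

i → no match — must end with 'a'
ii → no match
iii → no match
iv → match
v → match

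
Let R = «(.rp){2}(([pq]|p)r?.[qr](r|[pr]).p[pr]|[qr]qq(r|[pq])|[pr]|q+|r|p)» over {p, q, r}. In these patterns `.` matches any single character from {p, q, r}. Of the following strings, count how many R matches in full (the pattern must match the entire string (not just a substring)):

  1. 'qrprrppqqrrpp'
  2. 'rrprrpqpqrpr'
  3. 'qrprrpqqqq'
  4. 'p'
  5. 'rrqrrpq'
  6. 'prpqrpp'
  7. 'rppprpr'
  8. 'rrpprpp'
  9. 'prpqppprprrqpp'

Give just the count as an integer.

4

1 → match
2 → no match
3 → match
4 → no match
5 → no match
6 → match
7 → no match
8 → match
9 → no match
Total matched: 4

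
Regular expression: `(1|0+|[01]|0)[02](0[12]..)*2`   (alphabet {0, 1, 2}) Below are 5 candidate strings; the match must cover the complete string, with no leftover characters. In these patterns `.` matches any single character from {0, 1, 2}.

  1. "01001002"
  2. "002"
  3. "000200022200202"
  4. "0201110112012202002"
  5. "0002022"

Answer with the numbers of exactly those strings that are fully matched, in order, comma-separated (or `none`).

1 → no match
2 → match
3 → no match
4 → match
5 → match

2, 4, 5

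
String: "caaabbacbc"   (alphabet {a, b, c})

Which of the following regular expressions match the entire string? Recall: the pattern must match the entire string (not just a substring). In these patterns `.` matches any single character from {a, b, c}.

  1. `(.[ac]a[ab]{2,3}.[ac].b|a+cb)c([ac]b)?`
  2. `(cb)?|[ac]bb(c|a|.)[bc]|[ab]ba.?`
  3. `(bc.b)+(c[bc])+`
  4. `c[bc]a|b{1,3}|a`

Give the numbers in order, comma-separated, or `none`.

1

1 → match
2 → no match
3 → no match — must start with "bc"
4 → no match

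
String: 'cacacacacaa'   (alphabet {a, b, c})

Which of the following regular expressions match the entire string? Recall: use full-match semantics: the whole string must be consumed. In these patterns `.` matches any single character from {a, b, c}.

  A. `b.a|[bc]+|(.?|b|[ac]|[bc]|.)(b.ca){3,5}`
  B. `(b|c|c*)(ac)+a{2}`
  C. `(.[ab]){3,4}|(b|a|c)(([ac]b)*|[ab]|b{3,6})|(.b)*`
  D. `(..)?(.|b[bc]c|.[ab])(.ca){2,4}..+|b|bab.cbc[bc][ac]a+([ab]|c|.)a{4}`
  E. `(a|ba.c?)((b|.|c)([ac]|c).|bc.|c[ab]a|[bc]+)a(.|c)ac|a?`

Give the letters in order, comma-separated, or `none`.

B

A → no match
B → match
C → no match
D → no match
E → no match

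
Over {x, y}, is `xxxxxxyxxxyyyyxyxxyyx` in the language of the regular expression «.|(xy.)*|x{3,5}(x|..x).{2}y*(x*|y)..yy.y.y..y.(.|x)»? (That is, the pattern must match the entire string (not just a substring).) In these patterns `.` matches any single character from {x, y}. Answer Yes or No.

Yes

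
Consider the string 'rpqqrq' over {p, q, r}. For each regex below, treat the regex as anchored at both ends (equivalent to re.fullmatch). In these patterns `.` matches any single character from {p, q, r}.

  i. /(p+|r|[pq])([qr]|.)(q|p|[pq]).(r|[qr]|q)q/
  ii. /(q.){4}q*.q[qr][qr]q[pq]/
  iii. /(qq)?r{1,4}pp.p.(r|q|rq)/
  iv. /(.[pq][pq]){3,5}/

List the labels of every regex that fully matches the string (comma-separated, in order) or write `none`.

i → match
ii → no match — must start with 'q'
iii → no match
iv → no match

i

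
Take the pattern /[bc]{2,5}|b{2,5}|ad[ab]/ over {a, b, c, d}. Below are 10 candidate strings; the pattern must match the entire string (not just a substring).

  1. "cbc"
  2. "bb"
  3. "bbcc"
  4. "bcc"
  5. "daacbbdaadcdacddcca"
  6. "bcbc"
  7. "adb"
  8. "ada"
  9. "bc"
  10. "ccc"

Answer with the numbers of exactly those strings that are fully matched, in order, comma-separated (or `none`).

1, 2, 3, 4, 6, 7, 8, 9, 10

1 → match
2 → match
3 → match
4 → match
5 → no match
6 → match
7 → match
8 → match
9 → match
10 → match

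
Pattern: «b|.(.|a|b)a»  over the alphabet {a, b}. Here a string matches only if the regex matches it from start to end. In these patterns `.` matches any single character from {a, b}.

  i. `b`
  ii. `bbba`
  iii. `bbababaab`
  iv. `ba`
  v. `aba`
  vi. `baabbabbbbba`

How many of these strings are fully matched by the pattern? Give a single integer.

i → match
ii → no match
iii → no match
iv → no match
v → match
vi → no match
Total matched: 2

2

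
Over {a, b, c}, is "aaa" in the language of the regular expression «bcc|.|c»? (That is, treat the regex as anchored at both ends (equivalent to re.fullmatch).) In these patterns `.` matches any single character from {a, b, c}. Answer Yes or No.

No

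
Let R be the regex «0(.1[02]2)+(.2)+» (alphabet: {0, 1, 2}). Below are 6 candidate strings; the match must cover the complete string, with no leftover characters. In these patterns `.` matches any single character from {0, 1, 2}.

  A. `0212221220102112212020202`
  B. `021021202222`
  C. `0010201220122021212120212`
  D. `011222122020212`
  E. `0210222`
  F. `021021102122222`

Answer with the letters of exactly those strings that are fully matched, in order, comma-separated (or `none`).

A → match
B → no match
C → match
D → match
E → match
F → match

A, C, D, E, F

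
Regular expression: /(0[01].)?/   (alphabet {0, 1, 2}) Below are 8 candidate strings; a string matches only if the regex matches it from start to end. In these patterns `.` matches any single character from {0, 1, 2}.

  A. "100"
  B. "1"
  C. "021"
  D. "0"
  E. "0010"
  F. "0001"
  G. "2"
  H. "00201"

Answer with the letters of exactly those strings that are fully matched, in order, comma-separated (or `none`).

A → no match
B → no match
C → no match
D → no match
E → no match
F → no match
G → no match
H → no match

none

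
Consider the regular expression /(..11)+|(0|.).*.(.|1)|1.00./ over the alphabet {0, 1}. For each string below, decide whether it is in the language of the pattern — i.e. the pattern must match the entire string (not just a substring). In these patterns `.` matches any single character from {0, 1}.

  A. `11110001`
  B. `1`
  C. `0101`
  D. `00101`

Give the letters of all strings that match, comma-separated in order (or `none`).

A → match
B → no match
C → match
D → match

A, C, D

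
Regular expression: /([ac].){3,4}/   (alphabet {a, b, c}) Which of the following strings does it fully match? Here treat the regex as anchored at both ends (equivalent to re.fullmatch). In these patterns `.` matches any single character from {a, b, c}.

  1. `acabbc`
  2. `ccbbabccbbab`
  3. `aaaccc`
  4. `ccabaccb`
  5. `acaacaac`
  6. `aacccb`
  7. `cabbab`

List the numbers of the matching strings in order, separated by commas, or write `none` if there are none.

1 → no match
2 → no match
3 → match
4 → match
5 → match
6 → match
7 → no match

3, 4, 5, 6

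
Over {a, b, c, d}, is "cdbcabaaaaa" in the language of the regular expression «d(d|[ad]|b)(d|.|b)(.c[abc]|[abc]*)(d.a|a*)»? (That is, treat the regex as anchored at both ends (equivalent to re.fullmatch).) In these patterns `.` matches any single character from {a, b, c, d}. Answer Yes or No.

Every match must start with "d", but "cdbcabaaaaa" does not.

No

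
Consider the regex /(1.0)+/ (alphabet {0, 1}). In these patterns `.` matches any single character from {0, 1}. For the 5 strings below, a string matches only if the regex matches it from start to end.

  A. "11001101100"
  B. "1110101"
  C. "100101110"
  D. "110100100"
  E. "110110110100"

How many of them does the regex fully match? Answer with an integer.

A → no match
B → no match — must end with "0"
C → no match
D → match
E → match
Total matched: 2

2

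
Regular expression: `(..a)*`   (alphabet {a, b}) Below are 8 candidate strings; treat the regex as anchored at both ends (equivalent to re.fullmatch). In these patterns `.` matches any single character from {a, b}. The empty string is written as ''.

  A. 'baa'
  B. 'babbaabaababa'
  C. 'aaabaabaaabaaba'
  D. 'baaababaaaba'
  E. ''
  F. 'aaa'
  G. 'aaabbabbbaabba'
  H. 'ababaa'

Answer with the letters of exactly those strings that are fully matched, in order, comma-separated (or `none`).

A, C, D, E, F, H

A → match
B → no match
C → match
D → match
E → match
F → match
G → no match
H → match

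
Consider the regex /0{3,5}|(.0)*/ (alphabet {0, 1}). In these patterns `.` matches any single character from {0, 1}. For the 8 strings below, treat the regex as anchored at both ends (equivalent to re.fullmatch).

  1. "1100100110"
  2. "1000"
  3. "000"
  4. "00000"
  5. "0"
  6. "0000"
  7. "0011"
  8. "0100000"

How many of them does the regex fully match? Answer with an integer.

4

1. "1100100110" → no match
2. "1000" → match
3. "000" → match
4. "00000" → match
5. "0" → no match
6. "0000" → match
7. "0011" → no match
8. "0100000" → no match
Total matched: 4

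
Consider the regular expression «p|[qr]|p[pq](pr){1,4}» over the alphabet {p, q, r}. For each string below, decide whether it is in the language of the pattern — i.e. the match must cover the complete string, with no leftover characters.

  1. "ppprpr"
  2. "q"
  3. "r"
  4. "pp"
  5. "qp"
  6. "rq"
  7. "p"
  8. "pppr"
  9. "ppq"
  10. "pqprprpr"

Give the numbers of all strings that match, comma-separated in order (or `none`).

1, 2, 3, 7, 8, 10

1 → match
2 → match
3 → match
4 → no match
5 → no match
6 → no match
7 → match
8 → match
9 → no match
10 → match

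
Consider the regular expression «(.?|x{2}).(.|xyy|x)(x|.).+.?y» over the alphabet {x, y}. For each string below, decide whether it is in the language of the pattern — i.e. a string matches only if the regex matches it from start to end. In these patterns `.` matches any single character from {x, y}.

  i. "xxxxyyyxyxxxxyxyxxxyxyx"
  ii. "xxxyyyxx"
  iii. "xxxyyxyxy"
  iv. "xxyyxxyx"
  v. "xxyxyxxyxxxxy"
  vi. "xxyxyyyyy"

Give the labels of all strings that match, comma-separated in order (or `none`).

i → no match — must end with "y"
ii → no match — must end with "y"
iii → match
iv → no match — must end with "y"
v → match
vi → match

iii, v, vi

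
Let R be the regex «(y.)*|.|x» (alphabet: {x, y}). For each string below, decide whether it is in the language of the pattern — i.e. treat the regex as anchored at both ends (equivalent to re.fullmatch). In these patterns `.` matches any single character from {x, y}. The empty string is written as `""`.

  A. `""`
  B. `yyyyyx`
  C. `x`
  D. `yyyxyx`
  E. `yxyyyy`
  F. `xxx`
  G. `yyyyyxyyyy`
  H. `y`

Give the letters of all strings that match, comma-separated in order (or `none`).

A → match
B → match
C → match
D → match
E → match
F → no match
G → match
H → match

A, B, C, D, E, G, H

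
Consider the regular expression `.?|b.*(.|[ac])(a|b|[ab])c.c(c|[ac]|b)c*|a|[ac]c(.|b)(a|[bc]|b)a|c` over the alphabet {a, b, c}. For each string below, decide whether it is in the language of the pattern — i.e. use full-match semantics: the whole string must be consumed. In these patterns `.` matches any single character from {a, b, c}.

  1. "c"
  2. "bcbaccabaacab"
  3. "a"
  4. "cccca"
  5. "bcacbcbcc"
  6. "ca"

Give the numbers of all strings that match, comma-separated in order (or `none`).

1 → match
2 → no match
3 → match
4 → match
5 → match
6 → no match

1, 3, 4, 5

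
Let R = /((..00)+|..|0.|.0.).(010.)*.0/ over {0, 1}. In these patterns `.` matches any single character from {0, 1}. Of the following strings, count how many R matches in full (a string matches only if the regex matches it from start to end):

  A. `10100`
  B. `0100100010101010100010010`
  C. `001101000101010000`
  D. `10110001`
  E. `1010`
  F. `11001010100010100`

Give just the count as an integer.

4

A. `10100` → match
B → match
C → match
D. `10110001` → no match — must end with `0`
E. `1010` → no match
F → match
Total matched: 4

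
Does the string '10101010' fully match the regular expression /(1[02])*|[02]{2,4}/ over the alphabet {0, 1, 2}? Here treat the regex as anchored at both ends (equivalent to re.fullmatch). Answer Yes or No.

Yes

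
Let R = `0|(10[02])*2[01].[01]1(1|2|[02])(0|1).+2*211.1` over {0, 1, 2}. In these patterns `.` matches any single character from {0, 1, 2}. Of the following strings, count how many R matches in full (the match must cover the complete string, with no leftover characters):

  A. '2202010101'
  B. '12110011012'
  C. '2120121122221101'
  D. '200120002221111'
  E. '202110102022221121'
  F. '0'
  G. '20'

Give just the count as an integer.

3

A → no match
B → no match
C → match
D → no match
E → match
F → match
G → no match
Total matched: 3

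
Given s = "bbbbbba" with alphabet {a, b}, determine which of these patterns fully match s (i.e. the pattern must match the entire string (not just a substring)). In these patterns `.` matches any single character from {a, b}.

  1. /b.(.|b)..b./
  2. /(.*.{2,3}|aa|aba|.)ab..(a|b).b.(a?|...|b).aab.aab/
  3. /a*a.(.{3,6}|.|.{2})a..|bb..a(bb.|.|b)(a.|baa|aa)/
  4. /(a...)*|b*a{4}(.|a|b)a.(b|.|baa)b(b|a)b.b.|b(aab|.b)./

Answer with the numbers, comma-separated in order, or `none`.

1

1 → match
2 → no match — must end with "aab"
3 → no match
4 → no match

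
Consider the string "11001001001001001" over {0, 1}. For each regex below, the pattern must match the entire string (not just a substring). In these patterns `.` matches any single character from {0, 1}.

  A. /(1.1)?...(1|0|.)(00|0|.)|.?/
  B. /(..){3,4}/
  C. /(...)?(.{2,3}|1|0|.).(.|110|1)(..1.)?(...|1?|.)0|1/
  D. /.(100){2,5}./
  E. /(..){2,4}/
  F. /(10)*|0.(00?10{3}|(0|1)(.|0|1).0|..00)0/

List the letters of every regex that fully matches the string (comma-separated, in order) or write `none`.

A → no match
B → no match
C → no match
D → match
E → no match
F → no match

D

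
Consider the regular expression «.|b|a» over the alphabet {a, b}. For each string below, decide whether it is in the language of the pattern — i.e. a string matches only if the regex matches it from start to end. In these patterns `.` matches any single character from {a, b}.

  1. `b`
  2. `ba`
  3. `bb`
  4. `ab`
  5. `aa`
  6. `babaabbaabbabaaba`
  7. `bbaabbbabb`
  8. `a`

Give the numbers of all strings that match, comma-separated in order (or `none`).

1 → match
2 → no match
3 → no match
4 → no match
5 → no match
6 → no match
7 → no match
8 → match

1, 8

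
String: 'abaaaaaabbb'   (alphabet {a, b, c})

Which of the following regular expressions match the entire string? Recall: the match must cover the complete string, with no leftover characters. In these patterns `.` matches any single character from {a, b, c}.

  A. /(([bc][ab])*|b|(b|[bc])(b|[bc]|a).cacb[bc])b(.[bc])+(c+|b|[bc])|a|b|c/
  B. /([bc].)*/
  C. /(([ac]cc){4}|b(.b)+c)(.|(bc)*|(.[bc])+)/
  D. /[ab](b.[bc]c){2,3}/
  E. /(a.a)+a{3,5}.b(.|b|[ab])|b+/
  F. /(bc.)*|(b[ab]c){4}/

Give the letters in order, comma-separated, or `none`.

E

A → no match
B → no match
C → no match
D → no match — must end with 'c'
E → match
F → no match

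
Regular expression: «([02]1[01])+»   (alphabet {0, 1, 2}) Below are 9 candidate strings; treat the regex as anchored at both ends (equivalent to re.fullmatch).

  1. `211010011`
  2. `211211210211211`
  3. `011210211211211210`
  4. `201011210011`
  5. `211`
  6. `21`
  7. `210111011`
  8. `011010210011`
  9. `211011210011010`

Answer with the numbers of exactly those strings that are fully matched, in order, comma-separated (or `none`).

1 → match
2 → match
3 → match
4 → no match
5 → match
6 → no match
7 → no match
8 → match
9 → match

1, 2, 3, 5, 8, 9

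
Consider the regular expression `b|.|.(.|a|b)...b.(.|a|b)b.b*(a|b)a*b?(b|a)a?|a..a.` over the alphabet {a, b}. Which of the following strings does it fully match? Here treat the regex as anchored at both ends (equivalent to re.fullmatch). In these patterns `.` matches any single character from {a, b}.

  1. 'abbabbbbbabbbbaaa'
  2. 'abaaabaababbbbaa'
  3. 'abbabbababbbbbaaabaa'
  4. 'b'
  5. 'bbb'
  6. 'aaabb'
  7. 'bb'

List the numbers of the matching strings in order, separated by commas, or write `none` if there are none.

1, 2, 4

1 → match
2 → match
3 → no match
4 → match
5 → no match
6 → no match
7 → no match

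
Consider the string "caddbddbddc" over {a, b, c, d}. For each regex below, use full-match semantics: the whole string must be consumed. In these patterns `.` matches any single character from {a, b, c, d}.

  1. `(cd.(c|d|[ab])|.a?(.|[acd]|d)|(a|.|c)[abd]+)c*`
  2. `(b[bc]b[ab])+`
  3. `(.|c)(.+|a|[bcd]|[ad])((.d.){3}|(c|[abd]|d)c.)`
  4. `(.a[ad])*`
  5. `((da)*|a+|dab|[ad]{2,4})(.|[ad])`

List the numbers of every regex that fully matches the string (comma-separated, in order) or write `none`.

1, 3

1 → match
2 → no match — must start with "b"
3 → match
4 → no match
5 → no match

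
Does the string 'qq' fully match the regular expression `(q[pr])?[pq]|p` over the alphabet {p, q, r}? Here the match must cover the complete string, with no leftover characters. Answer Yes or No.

No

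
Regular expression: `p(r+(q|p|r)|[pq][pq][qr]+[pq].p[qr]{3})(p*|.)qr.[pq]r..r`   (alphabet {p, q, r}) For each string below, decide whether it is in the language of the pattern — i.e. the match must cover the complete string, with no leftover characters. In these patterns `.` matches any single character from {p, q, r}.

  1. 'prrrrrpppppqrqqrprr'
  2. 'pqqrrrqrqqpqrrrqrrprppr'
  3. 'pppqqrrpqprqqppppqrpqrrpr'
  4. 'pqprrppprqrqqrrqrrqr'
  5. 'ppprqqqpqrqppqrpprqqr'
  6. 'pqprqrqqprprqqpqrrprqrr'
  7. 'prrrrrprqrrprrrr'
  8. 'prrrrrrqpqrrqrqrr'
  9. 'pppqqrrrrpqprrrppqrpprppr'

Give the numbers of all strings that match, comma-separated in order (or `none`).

1, 2, 3, 4, 5, 6, 7, 8, 9

1 → match
2 → match
3 → match
4 → match
5 → match
6 → match
7 → match
8 → match
9 → match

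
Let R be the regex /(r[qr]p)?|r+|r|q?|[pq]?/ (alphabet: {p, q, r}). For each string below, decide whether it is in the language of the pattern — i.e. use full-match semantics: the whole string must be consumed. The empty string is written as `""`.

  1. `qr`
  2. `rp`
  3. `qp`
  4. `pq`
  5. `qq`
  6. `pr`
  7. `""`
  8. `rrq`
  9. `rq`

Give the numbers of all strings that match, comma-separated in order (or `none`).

7

1 → no match
2 → no match
3 → no match
4 → no match
5 → no match
6 → no match
7 → match
8 → no match
9 → no match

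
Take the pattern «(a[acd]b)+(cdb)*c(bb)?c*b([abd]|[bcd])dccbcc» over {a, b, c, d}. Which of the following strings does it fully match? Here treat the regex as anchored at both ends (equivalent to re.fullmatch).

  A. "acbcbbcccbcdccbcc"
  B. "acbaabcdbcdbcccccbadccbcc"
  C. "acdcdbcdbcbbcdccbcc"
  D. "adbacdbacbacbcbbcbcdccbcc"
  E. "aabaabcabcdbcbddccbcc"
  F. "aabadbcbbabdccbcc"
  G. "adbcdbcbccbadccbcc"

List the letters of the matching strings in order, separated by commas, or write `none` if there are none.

A, B

A → match
B → match
C → no match
D → no match
E → no match
F → no match
G → no match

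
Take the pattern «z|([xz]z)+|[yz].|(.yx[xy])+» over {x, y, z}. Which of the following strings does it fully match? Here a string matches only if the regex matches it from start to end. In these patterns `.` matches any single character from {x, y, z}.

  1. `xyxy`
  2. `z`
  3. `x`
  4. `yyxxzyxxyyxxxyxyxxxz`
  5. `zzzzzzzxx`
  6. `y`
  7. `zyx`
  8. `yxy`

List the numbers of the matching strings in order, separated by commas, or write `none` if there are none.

1 → match
2 → match
3 → no match
4 → no match
5 → no match
6 → no match
7 → no match
8 → no match

1, 2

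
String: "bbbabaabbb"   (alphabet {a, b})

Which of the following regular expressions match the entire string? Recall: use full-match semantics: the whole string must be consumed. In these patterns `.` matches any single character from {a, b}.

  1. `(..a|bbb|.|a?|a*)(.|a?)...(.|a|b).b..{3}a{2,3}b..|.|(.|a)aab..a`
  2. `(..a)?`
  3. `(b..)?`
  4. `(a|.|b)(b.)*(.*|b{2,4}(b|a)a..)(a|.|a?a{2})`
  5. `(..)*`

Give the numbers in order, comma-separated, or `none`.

1 → no match
2 → no match
3 → no match
4 → match
5 → match

4, 5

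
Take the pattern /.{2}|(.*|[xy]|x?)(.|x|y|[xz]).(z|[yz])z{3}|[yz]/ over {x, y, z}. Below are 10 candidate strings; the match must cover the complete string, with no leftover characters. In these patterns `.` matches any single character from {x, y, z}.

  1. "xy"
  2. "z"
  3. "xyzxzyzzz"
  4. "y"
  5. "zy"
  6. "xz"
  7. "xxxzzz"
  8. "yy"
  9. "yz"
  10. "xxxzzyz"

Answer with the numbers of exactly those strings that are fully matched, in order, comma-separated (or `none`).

1, 2, 3, 4, 5, 6, 8, 9

1 → match
2 → match
3 → match
4 → match
5 → match
6 → match
7 → no match
8 → match
9 → match
10 → no match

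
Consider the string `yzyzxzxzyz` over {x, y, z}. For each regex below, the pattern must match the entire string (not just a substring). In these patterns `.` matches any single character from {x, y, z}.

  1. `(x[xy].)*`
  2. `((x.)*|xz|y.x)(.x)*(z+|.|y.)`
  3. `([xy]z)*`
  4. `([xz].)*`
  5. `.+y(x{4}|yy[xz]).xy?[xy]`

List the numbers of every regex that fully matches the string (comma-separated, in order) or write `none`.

1 → no match
2 → no match
3 → match
4 → no match
5 → no match

3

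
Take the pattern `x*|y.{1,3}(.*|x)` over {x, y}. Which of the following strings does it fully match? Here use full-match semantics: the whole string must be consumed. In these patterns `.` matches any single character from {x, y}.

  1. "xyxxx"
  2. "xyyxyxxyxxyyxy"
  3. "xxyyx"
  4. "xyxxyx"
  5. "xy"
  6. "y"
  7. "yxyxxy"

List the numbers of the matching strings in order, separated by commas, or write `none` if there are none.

1 → no match
2 → no match
3 → no match
4 → no match
5 → no match
6 → no match
7 → match

7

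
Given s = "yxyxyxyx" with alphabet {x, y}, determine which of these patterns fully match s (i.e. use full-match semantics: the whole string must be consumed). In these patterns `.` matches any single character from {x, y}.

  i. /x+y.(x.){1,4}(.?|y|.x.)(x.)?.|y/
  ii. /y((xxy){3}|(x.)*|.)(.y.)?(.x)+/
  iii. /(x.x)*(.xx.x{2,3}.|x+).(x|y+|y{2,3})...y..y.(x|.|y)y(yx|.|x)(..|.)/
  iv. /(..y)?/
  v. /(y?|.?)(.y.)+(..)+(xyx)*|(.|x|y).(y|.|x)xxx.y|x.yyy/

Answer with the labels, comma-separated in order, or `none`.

i → no match
ii → match
iii → no match
iv → no match
v → match

ii, v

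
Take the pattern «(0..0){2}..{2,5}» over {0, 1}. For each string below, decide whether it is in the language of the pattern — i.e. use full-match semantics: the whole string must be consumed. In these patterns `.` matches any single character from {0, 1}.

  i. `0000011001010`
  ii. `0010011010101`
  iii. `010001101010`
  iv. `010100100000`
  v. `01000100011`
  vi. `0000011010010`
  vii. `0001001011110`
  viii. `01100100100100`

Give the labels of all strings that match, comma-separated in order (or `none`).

i → match
ii → match
iii → match
iv → no match
v → match
vi → match
vii → no match
viii → match

i, ii, iii, v, vi, viii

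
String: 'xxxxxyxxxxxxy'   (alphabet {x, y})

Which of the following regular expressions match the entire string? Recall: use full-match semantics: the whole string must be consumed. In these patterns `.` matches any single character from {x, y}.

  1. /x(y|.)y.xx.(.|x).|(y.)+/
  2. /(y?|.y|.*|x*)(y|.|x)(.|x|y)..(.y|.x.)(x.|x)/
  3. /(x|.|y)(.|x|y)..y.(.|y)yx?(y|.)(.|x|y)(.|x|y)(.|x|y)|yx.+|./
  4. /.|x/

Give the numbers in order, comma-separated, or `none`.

1 → no match
2 → match
3 → no match
4 → no match

2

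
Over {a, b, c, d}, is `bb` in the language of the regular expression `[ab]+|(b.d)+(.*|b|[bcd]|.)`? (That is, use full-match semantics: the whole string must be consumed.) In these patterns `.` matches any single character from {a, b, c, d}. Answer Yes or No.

Yes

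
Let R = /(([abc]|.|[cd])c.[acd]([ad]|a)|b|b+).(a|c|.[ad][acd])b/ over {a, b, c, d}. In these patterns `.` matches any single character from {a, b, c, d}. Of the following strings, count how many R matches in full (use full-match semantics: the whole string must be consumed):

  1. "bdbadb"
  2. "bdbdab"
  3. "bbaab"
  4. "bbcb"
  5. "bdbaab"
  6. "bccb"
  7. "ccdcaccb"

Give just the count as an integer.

1 → match
2 → match
3 → match
4 → match
5 → match
6 → match
7 → match
Total matched: 7

7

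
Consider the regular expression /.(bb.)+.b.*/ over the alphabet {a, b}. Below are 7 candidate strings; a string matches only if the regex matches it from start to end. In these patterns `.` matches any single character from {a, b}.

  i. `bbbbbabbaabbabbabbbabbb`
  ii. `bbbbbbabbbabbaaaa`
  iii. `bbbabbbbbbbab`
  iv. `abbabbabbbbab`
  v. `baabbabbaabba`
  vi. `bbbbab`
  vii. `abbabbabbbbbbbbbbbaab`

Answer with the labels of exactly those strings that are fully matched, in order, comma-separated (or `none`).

i → no match
ii → match
iii → match
iv → match
v → no match
vi. `bbbbab` → match
vii → match

ii, iii, iv, vi, vii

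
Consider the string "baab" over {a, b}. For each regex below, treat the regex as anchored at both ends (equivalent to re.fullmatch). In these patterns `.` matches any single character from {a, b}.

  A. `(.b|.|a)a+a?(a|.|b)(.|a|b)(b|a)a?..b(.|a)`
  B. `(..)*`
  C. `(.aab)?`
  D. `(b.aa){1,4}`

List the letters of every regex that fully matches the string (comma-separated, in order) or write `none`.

A → no match
B → match
C → match
D → no match — must end with "aa"

B, C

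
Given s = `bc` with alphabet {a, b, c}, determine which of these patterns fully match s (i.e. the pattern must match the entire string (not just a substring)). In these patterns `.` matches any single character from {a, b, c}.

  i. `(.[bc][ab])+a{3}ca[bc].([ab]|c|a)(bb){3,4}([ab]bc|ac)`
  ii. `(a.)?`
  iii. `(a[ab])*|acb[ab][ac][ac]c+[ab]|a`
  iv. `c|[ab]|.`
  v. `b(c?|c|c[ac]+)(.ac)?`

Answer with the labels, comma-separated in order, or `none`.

v

i → no match
ii → no match
iii → no match
iv → no match
v → match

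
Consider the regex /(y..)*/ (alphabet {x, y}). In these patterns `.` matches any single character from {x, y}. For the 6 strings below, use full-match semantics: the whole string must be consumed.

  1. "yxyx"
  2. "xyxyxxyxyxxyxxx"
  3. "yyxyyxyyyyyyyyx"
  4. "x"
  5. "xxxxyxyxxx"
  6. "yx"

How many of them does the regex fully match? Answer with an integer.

1

1 → no match
2 → no match
3 → match
4 → no match
5 → no match
6 → no match
Total matched: 1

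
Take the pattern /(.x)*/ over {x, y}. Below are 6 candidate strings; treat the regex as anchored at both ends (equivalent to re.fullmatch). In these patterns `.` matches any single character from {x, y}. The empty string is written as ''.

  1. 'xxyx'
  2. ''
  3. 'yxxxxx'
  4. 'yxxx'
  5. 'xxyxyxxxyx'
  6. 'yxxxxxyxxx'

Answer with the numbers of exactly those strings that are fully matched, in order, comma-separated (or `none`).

1 → match
2 → match
3 → match
4 → match
5 → match
6 → match

1, 2, 3, 4, 5, 6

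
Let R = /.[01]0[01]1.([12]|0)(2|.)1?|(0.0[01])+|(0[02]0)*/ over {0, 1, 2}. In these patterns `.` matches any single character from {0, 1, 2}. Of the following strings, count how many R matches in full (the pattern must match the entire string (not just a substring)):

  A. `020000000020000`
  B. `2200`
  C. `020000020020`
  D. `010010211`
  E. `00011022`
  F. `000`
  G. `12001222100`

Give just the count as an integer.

A → match
B → no match
C → match
D → match
E → match
F → match
G → no match
Total matched: 5

5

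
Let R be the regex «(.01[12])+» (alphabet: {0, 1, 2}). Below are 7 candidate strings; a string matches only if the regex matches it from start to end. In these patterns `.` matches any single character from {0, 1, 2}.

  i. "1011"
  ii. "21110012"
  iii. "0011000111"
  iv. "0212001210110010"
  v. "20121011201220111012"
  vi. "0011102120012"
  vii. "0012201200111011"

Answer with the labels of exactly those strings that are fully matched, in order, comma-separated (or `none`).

i, v, vii

i → match
ii → no match
iii → no match
iv → no match
v → match
vi → no match
vii → match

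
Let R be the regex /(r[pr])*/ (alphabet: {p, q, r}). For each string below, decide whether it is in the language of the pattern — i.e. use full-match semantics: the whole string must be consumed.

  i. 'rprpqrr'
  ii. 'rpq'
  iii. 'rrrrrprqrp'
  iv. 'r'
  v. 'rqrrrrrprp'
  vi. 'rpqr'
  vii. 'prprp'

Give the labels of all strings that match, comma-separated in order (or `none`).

none

i → no match
ii → no match
iii → no match
iv → no match
v → no match
vi → no match
vii → no match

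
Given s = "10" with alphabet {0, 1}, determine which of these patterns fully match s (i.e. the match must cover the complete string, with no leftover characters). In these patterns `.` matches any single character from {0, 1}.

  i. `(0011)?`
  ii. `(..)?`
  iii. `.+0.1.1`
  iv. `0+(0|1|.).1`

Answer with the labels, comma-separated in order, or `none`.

i → no match
ii → match
iii → no match — must end with "1"
iv → no match — must start with "0"

ii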